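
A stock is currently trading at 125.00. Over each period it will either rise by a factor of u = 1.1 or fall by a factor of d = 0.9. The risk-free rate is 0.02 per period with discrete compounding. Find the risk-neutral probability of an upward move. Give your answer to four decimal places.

Risk-neutral probability p = (1 + 0.02 − 0.9)/(1.1 − 0.9) = 0.1200/0.2000 = 0.6000

p = 0.6000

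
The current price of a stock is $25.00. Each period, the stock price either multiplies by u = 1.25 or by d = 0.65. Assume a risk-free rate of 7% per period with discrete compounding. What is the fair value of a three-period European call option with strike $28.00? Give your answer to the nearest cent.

Risk-neutral probability p = (1 + 0.07 − 0.65)/(1.25 − 0.65) = 0.4200/0.6000 = 0.7000
Terminal stock prices: S_uuu = 48.83, S_uud = 25.39, S_udd = 13.2, S_ddd = 6.866
Terminal payoffs (S − K): max(20.83, 0) = 20.83, max(-2.609, 0) = 0, max(-14.8, 0) = 0, max(-21.13, 0) = 0
Node uu (S = 39.06): V_uu = 1/1.07·[0.7000·20.8281 + 0.3000·0.0000] = 13.6259
Node ud (S = 20.31): V_ud = 1/1.07·[0.7000·0.0000 + 0.3000·0.0000] = 0.0000
Node dd (S = 10.56): V_dd = 1/1.07·[0.7000·0.0000 + 0.3000·0.0000] = 0.0000
Node u (S = 31.25): V_u = 1/1.07·[0.7000·13.6259 + 0.3000·0.0000] = 8.9141
Node d (S = 16.25): V_d = 1/1.07·[0.7000·0.0000 + 0.3000·0.0000] = 0.0000
Node 0 (S = 25): V_0 = 1/1.07·[0.7000·8.9141 + 0.3000·0.0000] = 5.8317

$5.83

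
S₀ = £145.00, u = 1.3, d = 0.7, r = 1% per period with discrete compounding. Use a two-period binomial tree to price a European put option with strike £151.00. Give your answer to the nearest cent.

£27.64

Risk-neutral probability p = (1 + 0.01 − 0.7)/(1.3 − 0.7) = 0.3100/0.6000 = 0.5167
Terminal stock prices: S_uu = 245.1, S_ud = 131.9, S_dd = 71.05
Terminal payoffs (K − S): max(-94.05, 0) = 0, max(19.05, 0) = 19.05, max(79.95, 0) = 79.95
Node u (S = 188.5): V_u = 1/1.01·[0.5167·0.0000 + 0.4833·19.0500] = 9.1163
Node d (S = 101.5): V_d = 1/1.01·[0.5167·19.0500 + 0.4833·79.9500] = 48.0050
Node 0 (S = 145): V_0 = 1/1.01·[0.5167·9.1163 + 0.4833·48.0050] = 27.6361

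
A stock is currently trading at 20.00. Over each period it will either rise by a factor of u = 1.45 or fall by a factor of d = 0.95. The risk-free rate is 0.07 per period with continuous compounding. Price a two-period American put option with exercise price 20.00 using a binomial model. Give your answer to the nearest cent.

0.97

Risk-neutral probability p = (e^0.07 − 0.95)/(1.45 − 0.95) = 0.1225/0.5000 = 0.2450
Terminal stock prices: S_uu = 42.05, S_ud = 27.55, S_dd = 18.05
Terminal payoffs (K − S): max(-22.05, 0) = 0, max(-7.55, 0) = 0, max(1.95, 0) = 1.95
Node u (S = 29): continuation = e^(−0.07)·[0.2450·0.0000 + 0.7550·0.0000] = 0.0000; exercise value = 0.0000 ≤ continuation, so V_u = 0.0000
Node d (S = 19): continuation = e^(−0.07)·[0.2450·0.0000 + 0.7550·1.9500] = 1.3727; exercise value = 1.0000 ≤ continuation, so V_d = 1.3727
Node 0 (S = 20): continuation = e^(−0.07)·[0.2450·0.0000 + 0.7550·1.3727] = 0.9663; exercise value = 0.0000 ≤ continuation, so V_0 = 0.9663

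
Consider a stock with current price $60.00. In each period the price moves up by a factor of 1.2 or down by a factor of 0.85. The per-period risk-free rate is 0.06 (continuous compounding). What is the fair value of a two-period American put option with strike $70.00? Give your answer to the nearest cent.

Risk-neutral probability p = (e^0.06 − 0.85)/(1.2 − 0.85) = 0.2118/0.3500 = 0.6052
Terminal stock prices: S_uu = 86.4, S_ud = 61.2, S_dd = 43.35
Terminal payoffs (K − S): max(-16.4, 0) = 0, max(8.8, 0) = 8.8, max(26.65, 0) = 26.65
Node u (S = 72): continuation = e^(−0.06)·[0.6052·0.0000 + 0.3948·8.8000] = 3.2715; exercise value = 0.0000 ≤ continuation, so V_u = 3.2715
Node d (S = 51): continuation = e^(−0.06)·[0.6052·8.8000 + 0.3948·26.6500] = 14.9235; exercise value = 19.0000 > continuation, so V_d = 19.0000 (exercise)
Node 0 (S = 60): continuation = e^(−0.06)·[0.6052·3.2715 + 0.3948·19.0000] = 8.9283; exercise value = 10.0000 > continuation, so V_0 = 10.0000 (exercise)

$10.00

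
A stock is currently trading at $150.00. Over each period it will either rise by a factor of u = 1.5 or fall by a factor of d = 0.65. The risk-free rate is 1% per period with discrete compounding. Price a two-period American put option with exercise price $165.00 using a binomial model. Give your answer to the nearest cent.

Risk-neutral probability p = (1 + 0.01 − 0.65)/(1.5 − 0.65) = 0.3600/0.8500 = 0.4235
Terminal stock prices: S_uu = 337.5, S_ud = 146.2, S_dd = 63.38
Terminal payoffs (K − S): max(-172.5, 0) = 0, max(18.75, 0) = 18.75, max(101.6, 0) = 101.6
Node u (S = 225): continuation = 1/1.01·[0.4235·0.0000 + 0.5765·18.7500] = 10.7018; exercise value = 0.0000 ≤ continuation, so V_u = 10.7018
Node d (S = 97.5): continuation = 1/1.01·[0.4235·18.7500 + 0.5765·101.6250] = 65.8663; exercise value = 67.5000 > continuation, so V_d = 67.5000 (exercise)
Node 0 (S = 150): continuation = 1/1.01·[0.4235·10.7018 + 0.5765·67.5000] = 43.0142; exercise value = 15.0000 ≤ continuation, so V_0 = 43.0142

$43.01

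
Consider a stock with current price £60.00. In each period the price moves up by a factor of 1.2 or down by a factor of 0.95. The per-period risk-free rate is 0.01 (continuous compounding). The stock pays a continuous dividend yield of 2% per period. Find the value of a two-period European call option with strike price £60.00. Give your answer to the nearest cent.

£2.88

Per-period risk-free factor R = e^0.01 = 1.0101; dividend-adjusted growth = e^(0.01−0.02) = 0.9900.
Risk-neutral probability p = (0.9900 − 0.95)/(1.2 − 0.95) = 0.0400/0.2500 = 0.1602
Terminal stock prices: S_uu = 86.4, S_ud = 68.4, S_dd = 54.15
Terminal payoffs (S − K): max(26.4, 0) = 26.4, max(8.4, 0) = 8.4, max(-5.85, 0) = 0
Node u (S = 72): V_u = e^(−0.01)·[0.1602·26.4000 + 0.8398·8.4000] = 11.1713
Node d (S = 57): V_d = e^(−0.01)·[0.1602·8.4000 + 0.8398·0.0000] = 1.3323
Node 0 (S = 60): V_0 = e^(−0.01)·[0.1602·11.1713 + 0.8398·1.3323] = 2.8796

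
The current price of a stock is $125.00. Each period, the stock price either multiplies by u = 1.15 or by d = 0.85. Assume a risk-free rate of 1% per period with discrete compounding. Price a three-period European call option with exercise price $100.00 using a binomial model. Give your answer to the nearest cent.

Risk-neutral probability p = (1 + 0.01 − 0.85)/(1.15 − 0.85) = 0.1600/0.3000 = 0.5333
Terminal stock prices: S_uuu = 190.1, S_uud = 140.5, S_udd = 103.9, S_ddd = 76.77
Terminal payoffs (S − K): max(90.11, 0) = 90.11, max(40.52, 0) = 40.52, max(3.859, 0) = 3.859, max(-23.23, 0) = 0
Node uu (S = 165.3): V_uu = 1/1.01·[0.5333·90.1094 + 0.4667·40.5156] = 66.3026
Node ud (S = 122.2): V_ud = 1/1.01·[0.5333·40.5156 + 0.4667·3.8594] = 23.1776
Node dd (S = 90.31): V_dd = 1/1.01·[0.5333·3.8594 + 0.4667·0.0000] = 2.0380
Node u (S = 143.8): V_u = 1/1.01·[0.5333·66.3026 + 0.4667·23.1776] = 45.7204
Node d (S = 106.2): V_d = 1/1.01·[0.5333·23.1776 + 0.4667·2.0380] = 13.1806
Node 0 (S = 125): V_0 = 1/1.01·[0.5333·45.7204 + 0.4667·13.1806] = 30.2328

$30.23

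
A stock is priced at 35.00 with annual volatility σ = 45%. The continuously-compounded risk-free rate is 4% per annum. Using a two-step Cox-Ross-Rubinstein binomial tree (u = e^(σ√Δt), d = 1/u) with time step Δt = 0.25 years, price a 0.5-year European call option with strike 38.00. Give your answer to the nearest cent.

CRR parameters: u = e^(σ√Δt) = e^(0.45·√0.25) = 1.2523, d = 1/u = 0.7985
Per-period rate: rΔt = 0.04·0.25 = 0.01, so R = e^0.01 = 1.0101
Risk-neutral probability p = (e^0.01 − 0.7985)/(1.2523 − 0.7985) = 0.2115/0.4538 = 0.4661
Terminal stock prices: S_uu = 54.89, S_ud = 35, S_dd = 22.32
Terminal payoffs (S − K): max(16.89, 0) = 16.89, max(-3, 0) = 0, max(-15.68, 0) = 0
Node u (S = 43.83): V_u = e^(−0.01)·[0.4661·16.8909 + 0.5339·0.0000] = 7.7951
Node d (S = 27.95): V_d = e^(−0.01)·[0.4661·0.0000 + 0.5339·0.0000] = 0.0000
Node 0 (S = 35): V_0 = e^(−0.01)·[0.4661·7.7951 + 0.5339·0.0000] = 3.5974

3.60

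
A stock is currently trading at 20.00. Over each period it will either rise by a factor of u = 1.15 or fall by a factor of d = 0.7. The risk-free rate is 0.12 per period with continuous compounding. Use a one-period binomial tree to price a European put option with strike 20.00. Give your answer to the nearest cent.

Risk-neutral probability p = (e^0.12 − 0.7)/(1.15 − 0.7) = 0.4275/0.4500 = 0.9500
Terminal stock prices: S_u = 23, S_d = 14
Terminal payoffs (K − S): max(-3, 0) = 0, max(6, 0) = 6
Node 0 (S = 20): V_0 = e^(−0.12)·[0.9500·0.0000 + 0.0500·6.0000] = 0.2661

0.27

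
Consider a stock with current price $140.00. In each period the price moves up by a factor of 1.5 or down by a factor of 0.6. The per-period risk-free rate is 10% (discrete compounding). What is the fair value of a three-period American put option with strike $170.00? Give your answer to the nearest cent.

$43.73

Risk-neutral probability p = (1 + 0.1 − 0.6)/(1.5 − 0.6) = 0.5000/0.9000 = 0.5556
Terminal stock prices: S_uuu = 472.5, S_uud = 189, S_udd = 75.6, S_ddd = 30.24
Terminal payoffs (K − S): max(-302.5, 0) = 0, max(-19, 0) = 0, max(94.4, 0) = 94.4, max(139.8, 0) = 139.8
Node uu (S = 315): continuation = 1/1.1·[0.5556·0.0000 + 0.4444·0.0000] = 0.0000; exercise value = 0.0000 ≤ continuation, so V_uu = 0.0000
Node ud (S = 126): continuation = 1/1.1·[0.5556·0.0000 + 0.4444·94.4000] = 38.1414; exercise value = 44.0000 > continuation, so V_ud = 44.0000 (exercise)
Node dd (S = 50.4): continuation = 1/1.1·[0.5556·94.4000 + 0.4444·139.7600] = 104.1455; exercise value = 119.6000 > continuation, so V_dd = 119.6000 (exercise)
Node u (S = 210): continuation = 1/1.1·[0.5556·0.0000 + 0.4444·44.0000] = 17.7778; exercise value = 0.0000 ≤ continuation, so V_u = 17.7778
Node d (S = 84): continuation = 1/1.1·[0.5556·44.0000 + 0.4444·119.6000] = 70.5455; exercise value = 86.0000 > continuation, so V_d = 86.0000 (exercise)
Node 0 (S = 140): continuation = 1/1.1·[0.5556·17.7778 + 0.4444·86.0000] = 43.7262; exercise value = 30.0000 ≤ continuation, so V_0 = 43.7262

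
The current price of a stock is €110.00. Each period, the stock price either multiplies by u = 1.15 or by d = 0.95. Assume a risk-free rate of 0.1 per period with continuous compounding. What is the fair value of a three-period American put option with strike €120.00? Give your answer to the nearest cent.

Risk-neutral probability p = (e^0.1 − 0.95)/(1.15 − 0.95) = 0.1552/0.2000 = 0.7759
Terminal stock prices: S_uuu = 167.3, S_uud = 138.2, S_udd = 114.2, S_ddd = 94.31
Terminal payoffs (K − S): max(-47.3, 0) = 0, max(-18.2, 0) = 0, max(5.834, 0) = 5.834, max(25.69, 0) = 25.69
Node uu (S = 145.5): continuation = e^(−0.1)·[0.7759·0.0000 + 0.2241·0.0000] = 0.0000; exercise value = 0.0000 ≤ continuation, so V_uu = 0.0000
Node ud (S = 120.2): continuation = e^(−0.1)·[0.7759·0.0000 + 0.2241·5.8338] = 1.1832; exercise value = 0.0000 ≤ continuation, so V_ud = 1.1832
Node dd (S = 99.27): continuation = e^(−0.1)·[0.7759·5.8338 + 0.2241·25.6888] = 9.3055; exercise value = 20.7250 > continuation, so V_dd = 20.7250 (exercise)
Node u (S = 126.5): continuation = e^(−0.1)·[0.7759·0.0000 + 0.2241·1.1832] = 0.2400; exercise value = 0.0000 ≤ continuation, so V_u = 0.2400
Node d (S = 104.5): continuation = e^(−0.1)·[0.7759·1.1832 + 0.2241·20.7250] = 5.0340; exercise value = 15.5000 > continuation, so V_d = 15.5000 (exercise)
Node 0 (S = 110): continuation = e^(−0.1)·[0.7759·0.2400 + 0.2241·15.5000] = 3.3121; exercise value = 10.0000 > continuation, so V_0 = 10.0000 (exercise)

€10.00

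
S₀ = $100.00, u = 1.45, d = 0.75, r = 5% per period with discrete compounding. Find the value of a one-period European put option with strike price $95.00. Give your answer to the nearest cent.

Risk-neutral probability p = (1 + 0.05 − 0.75)/(1.45 − 0.75) = 0.3000/0.7000 = 0.4286
Terminal stock prices: S_u = 145, S_d = 75
Terminal payoffs (K − S): max(-50, 0) = 0, max(20, 0) = 20
Node 0 (S = 100): V_0 = 1/1.05·[0.4286·0.0000 + 0.5714·20.0000] = 10.8844

$10.88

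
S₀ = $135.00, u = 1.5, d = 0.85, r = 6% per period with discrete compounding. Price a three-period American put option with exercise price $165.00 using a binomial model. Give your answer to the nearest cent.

$34.41

Risk-neutral probability p = (1 + 0.06 − 0.85)/(1.5 − 0.85) = 0.2100/0.6500 = 0.3231
Terminal stock prices: S_uuu = 455.6, S_uud = 258.2, S_udd = 146.3, S_ddd = 82.91
Terminal payoffs (K − S): max(-290.6, 0) = 0, max(-93.19, 0) = 0, max(18.69, 0) = 18.69, max(82.09, 0) = 82.09
Node uu (S = 303.8): continuation = 1/1.06·[0.3231·0.0000 + 0.6769·0.0000] = 0.0000; exercise value = 0.0000 ≤ continuation, so V_uu = 0.0000
Node ud (S = 172.1): continuation = 1/1.06·[0.3231·0.0000 + 0.6769·18.6938] = 11.9380; exercise value = 0.0000 ≤ continuation, so V_ud = 11.9380
Node dd (S = 97.54): continuation = 1/1.06·[0.3231·18.6938 + 0.6769·82.0931] = 58.1229; exercise value = 67.4625 > continuation, so V_dd = 67.4625 (exercise)
Node u (S = 202.5): continuation = 1/1.06·[0.3231·0.0000 + 0.6769·11.9380] = 7.6237; exercise value = 0.0000 ≤ continuation, so V_u = 7.6237
Node d (S = 114.8): continuation = 1/1.06·[0.3231·11.9380 + 0.6769·67.4625] = 46.7206; exercise value = 50.2500 > continuation, so V_d = 50.2500 (exercise)
Node 0 (S = 135): continuation = 1/1.06·[0.3231·7.6237 + 0.6769·50.2500] = 34.4136; exercise value = 30.0000 ≤ continuation, so V_0 = 34.4136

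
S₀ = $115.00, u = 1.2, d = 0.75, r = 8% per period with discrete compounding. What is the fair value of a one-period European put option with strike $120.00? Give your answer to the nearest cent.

$8.33

Risk-neutral probability p = (1 + 0.08 − 0.75)/(1.2 − 0.75) = 0.3300/0.4500 = 0.7333
Terminal stock prices: S_u = 138, S_d = 86.25
Terminal payoffs (K − S): max(-18, 0) = 0, max(33.75, 0) = 33.75
Node 0 (S = 115): V_0 = 1/1.08·[0.7333·0.0000 + 0.2667·33.7500] = 8.3333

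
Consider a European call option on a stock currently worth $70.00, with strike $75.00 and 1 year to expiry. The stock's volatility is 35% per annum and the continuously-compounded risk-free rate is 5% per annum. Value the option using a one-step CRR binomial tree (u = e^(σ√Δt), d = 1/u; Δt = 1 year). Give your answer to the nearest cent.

$11.23

CRR parameters: u = e^(σ√Δt) = e^(0.35·√1) = 1.4191, d = 1/u = 0.7047
Per-period rate: rΔt = 0.05·1 = 0.05, so R = e^0.05 = 1.0513
Risk-neutral probability p = (e^0.05 − 0.7047)/(1.4191 − 0.7047) = 0.3466/0.7144 = 0.4852
Terminal stock prices: S_u = 99.33, S_d = 49.33
Terminal payoffs (S − K): max(24.33, 0) = 24.33, max(-25.67, 0) = 0
Node 0 (S = 70): V_0 = e^(−0.05)·[0.4852·24.3347 + 0.5148·0.0000] = 11.2303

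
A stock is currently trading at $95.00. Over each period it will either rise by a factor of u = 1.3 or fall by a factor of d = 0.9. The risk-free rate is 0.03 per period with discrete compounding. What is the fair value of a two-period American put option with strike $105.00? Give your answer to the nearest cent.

Risk-neutral probability p = (1 + 0.03 − 0.9)/(1.3 − 0.9) = 0.1300/0.4000 = 0.3250
Terminal stock prices: S_uu = 160.6, S_ud = 111.2, S_dd = 76.95
Terminal payoffs (K − S): max(-55.55, 0) = 0, max(-6.15, 0) = 0, max(28.05, 0) = 28.05
Node u (S = 123.5): continuation = 1/1.03·[0.3250·0.0000 + 0.6750·0.0000] = 0.0000; exercise value = 0.0000 ≤ continuation, so V_u = 0.0000
Node d (S = 85.5): continuation = 1/1.03·[0.3250·0.0000 + 0.6750·28.0500] = 18.3823; exercise value = 19.5000 > continuation, so V_d = 19.5000 (exercise)
Node 0 (S = 95): continuation = 1/1.03·[0.3250·0.0000 + 0.6750·19.5000] = 12.7791; exercise value = 10.0000 ≤ continuation, so V_0 = 12.7791

$12.78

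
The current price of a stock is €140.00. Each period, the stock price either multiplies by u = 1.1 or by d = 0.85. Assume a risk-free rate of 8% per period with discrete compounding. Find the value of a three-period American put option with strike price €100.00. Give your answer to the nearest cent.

€0.01

Risk-neutral probability p = (1 + 0.08 − 0.85)/(1.1 − 0.85) = 0.2300/0.2500 = 0.9200
Terminal stock prices: S_uuu = 186.3, S_uud = 144, S_udd = 111.3, S_ddd = 85.98
Terminal payoffs (K − S): max(-86.34, 0) = 0, max(-43.99, 0) = 0, max(-11.26, 0) = 0, max(14.02, 0) = 14.02
Node uu (S = 169.4): continuation = 1/1.08·[0.9200·0.0000 + 0.0800·0.0000] = 0.0000; exercise value = 0.0000 ≤ continuation, so V_uu = 0.0000
Node ud (S = 130.9): continuation = 1/1.08·[0.9200·0.0000 + 0.0800·0.0000] = 0.0000; exercise value = 0.0000 ≤ continuation, so V_ud = 0.0000
Node dd (S = 101.1): continuation = 1/1.08·[0.9200·0.0000 + 0.0800·14.0225] = 1.0387; exercise value = 0.0000 ≤ continuation, so V_dd = 1.0387
Node u (S = 154): continuation = 1/1.08·[0.9200·0.0000 + 0.0800·0.0000] = 0.0000; exercise value = 0.0000 ≤ continuation, so V_u = 0.0000
Node d (S = 119): continuation = 1/1.08·[0.9200·0.0000 + 0.0800·1.0387] = 0.0769; exercise value = 0.0000 ≤ continuation, so V_d = 0.0769
Node 0 (S = 140): continuation = 1/1.08·[0.9200·0.0000 + 0.0800·0.0769] = 0.0057; exercise value = 0.0000 ≤ continuation, so V_0 = 0.0057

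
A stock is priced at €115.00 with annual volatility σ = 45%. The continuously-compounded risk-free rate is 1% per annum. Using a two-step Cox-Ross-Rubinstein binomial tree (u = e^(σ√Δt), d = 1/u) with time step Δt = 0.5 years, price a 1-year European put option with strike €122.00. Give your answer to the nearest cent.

CRR parameters: u = e^(σ√Δt) = e^(0.45·√0.5) = 1.3746, d = 1/u = 0.7275
Per-period rate: rΔt = 0.01·0.5 = 0.005, so R = e^0.005 = 1.0050
Risk-neutral probability p = (e^0.005 − 0.7275)/(1.3746 − 0.7275) = 0.2776/0.6472 = 0.4289
Terminal stock prices: S_uu = 217.3, S_ud = 115, S_dd = 60.86
Terminal payoffs (K − S): max(-95.31, 0) = 0, max(7, 0) = 7, max(61.14, 0) = 61.14
Node u (S = 158.1): V_u = e^(−0.005)·[0.4289·0.0000 + 0.5711·7.0000] = 3.9780
Node d (S = 83.66): V_d = e^(−0.005)·[0.4289·7.0000 + 0.5711·61.1424] = 37.7338
Node 0 (S = 115): V_0 = e^(−0.005)·[0.4289·3.9780 + 0.5711·37.7338] = 23.1413

€23.14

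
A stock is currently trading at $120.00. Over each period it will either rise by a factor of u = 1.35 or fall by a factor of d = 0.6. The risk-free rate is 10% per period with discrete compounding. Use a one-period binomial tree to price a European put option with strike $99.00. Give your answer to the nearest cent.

$8.18

Risk-neutral probability p = (1 + 0.1 − 0.6)/(1.35 − 0.6) = 0.5000/0.7500 = 0.6667
Terminal stock prices: S_u = 162, S_d = 72
Terminal payoffs (K − S): max(-63, 0) = 0, max(27, 0) = 27
Node 0 (S = 120): V_0 = 1/1.1·[0.6667·0.0000 + 0.3333·27.0000] = 8.1818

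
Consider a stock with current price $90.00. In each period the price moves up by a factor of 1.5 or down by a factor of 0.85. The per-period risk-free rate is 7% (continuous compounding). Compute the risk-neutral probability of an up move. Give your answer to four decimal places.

Risk-neutral probability p = (e^0.07 − 0.85)/(1.5 − 0.85) = 0.2225/0.6500 = 0.3423

p = 0.3423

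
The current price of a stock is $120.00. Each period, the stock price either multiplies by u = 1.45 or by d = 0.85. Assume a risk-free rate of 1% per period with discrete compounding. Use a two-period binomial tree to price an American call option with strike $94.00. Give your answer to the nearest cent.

$31.70

Risk-neutral probability p = (1 + 0.01 − 0.85)/(1.45 − 0.85) = 0.1600/0.6000 = 0.2667
Terminal stock prices: S_uu = 252.3, S_ud = 147.9, S_dd = 86.7
Terminal payoffs (S − K): max(158.3, 0) = 158.3, max(53.9, 0) = 53.9, max(-7.3, 0) = 0
Node u (S = 174): continuation = 1/1.01·[0.2667·158.3000 + 0.7333·53.9000] = 80.9307; exercise value = 80.0000 ≤ continuation, so V_u = 80.9307
Node d (S = 102): continuation = 1/1.01·[0.2667·53.9000 + 0.7333·0.0000] = 14.2310; exercise value = 8.0000 ≤ continuation, so V_d = 14.2310
Node 0 (S = 120): continuation = 1/1.01·[0.2667·80.9307 + 0.7333·14.2310] = 31.7006; exercise value = 26.0000 ≤ continuation, so V_0 = 31.7006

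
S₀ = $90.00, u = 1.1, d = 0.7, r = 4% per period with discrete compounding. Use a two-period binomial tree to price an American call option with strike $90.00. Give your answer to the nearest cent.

Risk-neutral probability p = (1 + 0.04 − 0.7)/(1.1 − 0.7) = 0.3400/0.4000 = 0.8500
Terminal stock prices: S_uu = 108.9, S_ud = 69.3, S_dd = 44.1
Terminal payoffs (S − K): max(18.9, 0) = 18.9, max(-20.7, 0) = 0, max(-45.9, 0) = 0
Node u (S = 99): continuation = 1/1.04·[0.8500·18.9000 + 0.1500·0.0000] = 15.4471; exercise value = 9.0000 ≤ continuation, so V_u = 15.4471
Node d (S = 63): continuation = 1/1.04·[0.8500·0.0000 + 0.1500·0.0000] = 0.0000; exercise value = 0.0000 ≤ continuation, so V_d = 0.0000
Node 0 (S = 90): continuation = 1/1.04·[0.8500·15.4471 + 0.1500·0.0000] = 12.6250; exercise value = 0.0000 ≤ continuation, so V_0 = 12.6250

$12.63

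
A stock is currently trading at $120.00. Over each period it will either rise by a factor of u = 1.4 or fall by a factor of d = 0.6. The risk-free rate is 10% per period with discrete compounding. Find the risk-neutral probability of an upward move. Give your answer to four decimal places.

Risk-neutral probability p = (1 + 0.1 − 0.6)/(1.4 − 0.6) = 0.5000/0.8000 = 0.6250

p = 0.6250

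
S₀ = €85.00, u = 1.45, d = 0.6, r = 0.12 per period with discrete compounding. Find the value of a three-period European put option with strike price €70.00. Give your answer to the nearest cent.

€7.20

Risk-neutral probability p = (1 + 0.12 − 0.6)/(1.45 − 0.6) = 0.5200/0.8500 = 0.6118
Terminal stock prices: S_uuu = 259.1, S_uud = 107.2, S_udd = 44.37, S_ddd = 18.36
Terminal payoffs (K − S): max(-189.1, 0) = 0, max(-37.23, 0) = 0, max(25.63, 0) = 25.63, max(51.64, 0) = 51.64
Node uu (S = 178.7): V_uu = 1/1.12·[0.6118·0.0000 + 0.3882·0.0000] = 0.0000
Node ud (S = 73.95): V_ud = 1/1.12·[0.6118·0.0000 + 0.3882·25.6300] = 8.8843
Node dd (S = 30.6): V_dd = 1/1.12·[0.6118·25.6300 + 0.3882·51.6400] = 31.9000
Node u (S = 123.2): V_u = 1/1.12·[0.6118·0.0000 + 0.3882·8.8843] = 3.0797
Node d (S = 51): V_d = 1/1.12·[0.6118·8.8843 + 0.3882·31.9000] = 15.9106
Node 0 (S = 85): V_0 = 1/1.12·[0.6118·3.0797 + 0.3882·15.9106] = 7.1974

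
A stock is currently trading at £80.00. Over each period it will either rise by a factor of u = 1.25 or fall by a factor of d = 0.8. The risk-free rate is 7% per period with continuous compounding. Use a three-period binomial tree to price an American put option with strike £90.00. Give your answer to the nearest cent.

Risk-neutral probability p = (e^0.07 − 0.8)/(1.25 − 0.8) = 0.2725/0.4500 = 0.6056
Terminal stock prices: S_uuu = 156.2, S_uud = 100, S_udd = 64, S_ddd = 40.96
Terminal payoffs (K − S): max(-66.25, 0) = 0, max(-10, 0) = 0, max(26, 0) = 26, max(49.04, 0) = 49.04
Node uu (S = 125): continuation = e^(−0.07)·[0.6056·0.0000 + 0.3944·0.0000] = 0.0000; exercise value = 0.0000 ≤ continuation, so V_uu = 0.0000
Node ud (S = 80): continuation = e^(−0.07)·[0.6056·0.0000 + 0.3944·26.0000] = 9.5618; exercise value = 10.0000 > continuation, so V_ud = 10.0000 (exercise)
Node dd (S = 51.2): continuation = e^(−0.07)·[0.6056·26.0000 + 0.3944·49.0400] = 32.7154; exercise value = 38.8000 > continuation, so V_dd = 38.8000 (exercise)
Node u (S = 100): continuation = e^(−0.07)·[0.6056·0.0000 + 0.3944·10.0000] = 3.6776; exercise value = 0.0000 ≤ continuation, so V_u = 3.6776
Node d (S = 64): continuation = e^(−0.07)·[0.6056·10.0000 + 0.3944·38.8000] = 19.9154; exercise value = 26.0000 > continuation, so V_d = 26.0000 (exercise)
Node 0 (S = 80): continuation = e^(−0.07)·[0.6056·3.6776 + 0.3944·26.0000] = 11.6383; exercise value = 10.0000 ≤ continuation, so V_0 = 11.6383

£11.64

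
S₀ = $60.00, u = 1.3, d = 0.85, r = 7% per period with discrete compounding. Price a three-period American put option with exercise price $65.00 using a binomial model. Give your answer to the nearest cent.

$7.59

Risk-neutral probability p = (1 + 0.07 − 0.85)/(1.3 − 0.85) = 0.2200/0.4500 = 0.4889
Terminal stock prices: S_uuu = 131.8, S_uud = 86.19, S_udd = 56.35, S_ddd = 36.85
Terminal payoffs (K − S): max(-66.82, 0) = 0, max(-21.19, 0) = 0, max(8.645, 0) = 8.645, max(28.15, 0) = 28.15
Node uu (S = 101.4): continuation = 1/1.07·[0.4889·0.0000 + 0.5111·0.0000] = 0.0000; exercise value = 0.0000 ≤ continuation, so V_uu = 0.0000
Node ud (S = 66.3): continuation = 1/1.07·[0.4889·0.0000 + 0.5111·8.6450] = 4.1295; exercise value = 0.0000 ≤ continuation, so V_ud = 4.1295
Node dd (S = 43.35): continuation = 1/1.07·[0.4889·8.6450 + 0.5111·28.1525] = 17.3977; exercise value = 21.6500 > continuation, so V_dd = 21.6500 (exercise)
Node u (S = 78): continuation = 1/1.07·[0.4889·0.0000 + 0.5111·4.1295] = 1.9726; exercise value = 0.0000 ≤ continuation, so V_u = 1.9726
Node d (S = 51): continuation = 1/1.07·[0.4889·4.1295 + 0.5111·21.6500] = 12.2284; exercise value = 14.0000 > continuation, so V_d = 14.0000 (exercise)
Node 0 (S = 60): continuation = 1/1.07·[0.4889·1.9726 + 0.5111·14.0000] = 7.5887; exercise value = 5.0000 ≤ continuation, so V_0 = 7.5887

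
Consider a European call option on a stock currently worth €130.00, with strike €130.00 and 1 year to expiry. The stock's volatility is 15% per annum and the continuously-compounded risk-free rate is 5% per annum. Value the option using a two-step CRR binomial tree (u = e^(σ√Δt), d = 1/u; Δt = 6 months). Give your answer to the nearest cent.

CRR parameters: u = e^(σ√Δt) = e^(0.15·√0.5) = 1.1119, d = 1/u = 0.8994
Per-period rate: rΔt = 0.05·0.5 = 0.025, so R = e^0.025 = 1.0253
Risk-neutral probability p = (e^0.025 − 0.8994)/(1.1119 − 0.8994) = 0.1259/0.2125 = 0.5926
Terminal stock prices: S_uu = 160.7, S_ud = 130, S_dd = 105.2
Terminal payoffs (S − K): max(30.72, 0) = 30.72, max(0, 0) = 0, max(-24.85, 0) = 0
Node u (S = 144.5): V_u = e^(−0.025)·[0.5926·30.7204 + 0.4074·0.0000] = 17.7561
Node d (S = 116.9): V_d = e^(−0.025)·[0.5926·0.0000 + 0.4074·0.0000] = 0.0000
Node 0 (S = 130): V_0 = e^(−0.025)·[0.5926·17.7561 + 0.4074·0.0000] = 10.2628

€10.26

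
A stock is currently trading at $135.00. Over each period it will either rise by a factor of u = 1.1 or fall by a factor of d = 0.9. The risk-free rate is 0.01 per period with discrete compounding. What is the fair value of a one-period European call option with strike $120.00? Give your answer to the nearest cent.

$16.19

Risk-neutral probability p = (1 + 0.01 − 0.9)/(1.1 − 0.9) = 0.1100/0.2000 = 0.5500
Terminal stock prices: S_u = 148.5, S_d = 121.5
Terminal payoffs (S − K): max(28.5, 0) = 28.5, max(1.5, 0) = 1.5
Node 0 (S = 135): V_0 = 1/1.01·[0.5500·28.5000 + 0.4500·1.5000] = 16.1881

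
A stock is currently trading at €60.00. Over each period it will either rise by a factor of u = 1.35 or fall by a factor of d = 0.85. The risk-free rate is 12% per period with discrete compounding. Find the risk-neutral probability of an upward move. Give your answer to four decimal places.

p = 0.5400

Risk-neutral probability p = (1 + 0.12 − 0.85)/(1.35 − 0.85) = 0.2700/0.5000 = 0.5400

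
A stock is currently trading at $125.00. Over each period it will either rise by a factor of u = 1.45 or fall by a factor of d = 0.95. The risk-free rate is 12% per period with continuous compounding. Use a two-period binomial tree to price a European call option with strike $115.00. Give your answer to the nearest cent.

Risk-neutral probability p = (e^0.12 − 0.95)/(1.45 − 0.95) = 0.1775/0.5000 = 0.3550
Terminal stock prices: S_uu = 262.8, S_ud = 172.2, S_dd = 112.8
Terminal payoffs (S − K): max(147.8, 0) = 147.8, max(57.19, 0) = 57.19, max(-2.188, 0) = 0
Node u (S = 181.2): V_u = e^(−0.12)·[0.3550·147.8125 + 0.6450·57.1875] = 79.2541
Node d (S = 118.8): V_d = e^(−0.12)·[0.3550·57.1875 + 0.6450·0.0000] = 18.0056
Node 0 (S = 125): V_0 = e^(−0.12)·[0.3550·79.2541 + 0.6450·18.0056] = 35.2537

$35.25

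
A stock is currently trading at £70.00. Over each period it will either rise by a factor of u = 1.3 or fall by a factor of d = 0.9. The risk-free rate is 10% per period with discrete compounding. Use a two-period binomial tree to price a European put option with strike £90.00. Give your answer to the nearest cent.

Risk-neutral probability p = (1 + 0.1 − 0.9)/(1.3 − 0.9) = 0.2000/0.4000 = 0.5000
Terminal stock prices: S_uu = 118.3, S_ud = 81.9, S_dd = 56.7
Terminal payoffs (K − S): max(-28.3, 0) = 0, max(8.1, 0) = 8.1, max(33.3, 0) = 33.3
Node u (S = 91): V_u = 1/1.1·[0.5000·0.0000 + 0.5000·8.1000] = 3.6818
Node d (S = 63): V_d = 1/1.1·[0.5000·8.1000 + 0.5000·33.3000] = 18.8182
Node 0 (S = 70): V_0 = 1/1.1·[0.5000·3.6818 + 0.5000·18.8182] = 10.2273

£10.23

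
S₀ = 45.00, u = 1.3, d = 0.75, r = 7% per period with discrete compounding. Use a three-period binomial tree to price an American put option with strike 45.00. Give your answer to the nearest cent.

Risk-neutral probability p = (1 + 0.07 − 0.75)/(1.3 − 0.75) = 0.3200/0.5500 = 0.5818
Terminal stock prices: S_uuu = 98.87, S_uud = 57.04, S_udd = 32.91, S_ddd = 18.98
Terminal payoffs (K − S): max(-53.87, 0) = 0, max(-12.04, 0) = 0, max(12.09, 0) = 12.09, max(26.02, 0) = 26.02
Node uu (S = 76.05): continuation = 1/1.07·[0.5818·0.0000 + 0.4182·0.0000] = 0.0000; exercise value = 0.0000 ≤ continuation, so V_uu = 0.0000
Node ud (S = 43.88): continuation = 1/1.07·[0.5818·0.0000 + 0.4182·12.0938] = 4.7265; exercise value = 1.1250 ≤ continuation, so V_ud = 4.7265
Node dd (S = 25.31): continuation = 1/1.07·[0.5818·12.0938 + 0.4182·26.0156] = 16.7436; exercise value = 19.6875 > continuation, so V_dd = 19.6875 (exercise)
Node u (S = 58.5): continuation = 1/1.07·[0.5818·0.0000 + 0.4182·4.7265] = 1.8472; exercise value = 0.0000 ≤ continuation, so V_u = 1.8472
Node d (S = 33.75): continuation = 1/1.07·[0.5818·4.7265 + 0.4182·19.6875] = 10.2644; exercise value = 11.2500 > continuation, so V_d = 11.2500 (exercise)
Node 0 (S = 45): continuation = 1/1.07·[0.5818·1.8472 + 0.4182·11.2500] = 5.4012; exercise value = 0.0000 ≤ continuation, so V_0 = 5.4012

5.40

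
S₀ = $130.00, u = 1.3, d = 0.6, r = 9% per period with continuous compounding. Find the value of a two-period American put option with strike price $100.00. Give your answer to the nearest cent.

Risk-neutral probability p = (e^0.09 − 0.6)/(1.3 − 0.6) = 0.4942/0.7000 = 0.7060
Terminal stock prices: S_uu = 219.7, S_ud = 101.4, S_dd = 46.8
Terminal payoffs (K − S): max(-119.7, 0) = 0, max(-1.4, 0) = 0, max(53.2, 0) = 53.2
Node u (S = 169): continuation = e^(−0.09)·[0.7060·0.0000 + 0.2940·0.0000] = 0.0000; exercise value = 0.0000 ≤ continuation, so V_u = 0.0000
Node d (S = 78): continuation = e^(−0.09)·[0.7060·0.0000 + 0.2940·53.2000] = 14.2964; exercise value = 22.0000 > continuation, so V_d = 22.0000 (exercise)
Node 0 (S = 130): continuation = e^(−0.09)·[0.7060·0.0000 + 0.2940·22.0000] = 5.9120; exercise value = 0.0000 ≤ continuation, so V_0 = 5.9120

$5.91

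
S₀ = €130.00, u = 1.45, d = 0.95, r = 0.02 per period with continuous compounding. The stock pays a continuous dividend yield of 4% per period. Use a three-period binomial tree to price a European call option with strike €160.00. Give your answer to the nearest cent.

€2.54

Per-period risk-free factor R = e^0.02 = 1.0202; dividend-adjusted growth = e^(0.02−0.04) = 0.9802.
Risk-neutral probability p = (0.9802 − 0.95)/(1.45 − 0.95) = 0.0302/0.5000 = 0.0604
Terminal stock prices: S_uuu = 396.3, S_uud = 259.7, S_udd = 170.1, S_ddd = 111.5
Terminal payoffs (S − K): max(236.3, 0) = 236.3, max(99.66, 0) = 99.66, max(10.12, 0) = 10.12, max(-48.54, 0) = 0
Node uu (S = 273.3): V_uu = e^(−0.02)·[0.0604·236.3212 + 0.9396·99.6587] = 105.7760
Node ud (S = 179.1): V_ud = e^(−0.02)·[0.0604·99.6587 + 0.9396·10.1213] = 15.2216
Node dd (S = 117.3): V_dd = e^(−0.02)·[0.0604·10.1213 + 0.9396·0.0000] = 0.5992
Node u (S = 188.5): V_u = e^(−0.02)·[0.0604·105.7760 + 0.9396·15.2216] = 20.2811
Node d (S = 123.5): V_d = e^(−0.02)·[0.0604·15.2216 + 0.9396·0.5992] = 1.4530
Node 0 (S = 130): V_0 = e^(−0.02)·[0.0604·20.2811 + 0.9396·1.4530] = 2.5389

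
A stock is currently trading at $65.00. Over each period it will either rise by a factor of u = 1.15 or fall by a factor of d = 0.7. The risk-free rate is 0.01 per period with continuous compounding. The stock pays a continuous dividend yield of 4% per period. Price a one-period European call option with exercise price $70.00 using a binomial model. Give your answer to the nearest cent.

$2.83

Per-period risk-free factor R = e^0.01 = 1.0101; dividend-adjusted growth = e^(0.01−0.04) = 0.9704.
Risk-neutral probability p = (0.9704 − 0.7)/(1.15 − 0.7) = 0.2704/0.4500 = 0.6010
Terminal stock prices: S_u = 74.75, S_d = 45.5
Terminal payoffs (S − K): max(4.75, 0) = 4.75, max(-24.5, 0) = 0
Node 0 (S = 65): V_0 = e^(−0.01)·[0.6010·4.7500 + 0.3990·0.0000] = 2.8263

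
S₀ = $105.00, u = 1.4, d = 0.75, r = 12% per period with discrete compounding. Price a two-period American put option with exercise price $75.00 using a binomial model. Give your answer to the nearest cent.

$2.36

Risk-neutral probability p = (1 + 0.12 − 0.75)/(1.4 − 0.75) = 0.3700/0.6500 = 0.5692
Terminal stock prices: S_uu = 205.8, S_ud = 110.2, S_dd = 59.06
Terminal payoffs (K − S): max(-130.8, 0) = 0, max(-35.25, 0) = 0, max(15.94, 0) = 15.94
Node u (S = 147): continuation = 1/1.12·[0.5692·0.0000 + 0.4308·0.0000] = 0.0000; exercise value = 0.0000 ≤ continuation, so V_u = 0.0000
Node d (S = 78.75): continuation = 1/1.12·[0.5692·0.0000 + 0.4308·15.9375] = 6.1298; exercise value = 0.0000 ≤ continuation, so V_d = 6.1298
Node 0 (S = 105): continuation = 1/1.12·[0.5692·0.0000 + 0.4308·6.1298] = 2.3576; exercise value = 0.0000 ≤ continuation, so V_0 = 2.3576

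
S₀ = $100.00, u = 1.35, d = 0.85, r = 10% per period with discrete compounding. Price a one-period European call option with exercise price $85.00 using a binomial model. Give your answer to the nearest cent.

$22.73

Risk-neutral probability p = (1 + 0.1 − 0.85)/(1.35 − 0.85) = 0.2500/0.5000 = 0.5000
Terminal stock prices: S_u = 135, S_d = 85
Terminal payoffs (S − K): max(50, 0) = 50, max(0, 0) = 0
Node 0 (S = 100): V_0 = 1/1.1·[0.5000·50.0000 + 0.5000·0.0000] = 22.7273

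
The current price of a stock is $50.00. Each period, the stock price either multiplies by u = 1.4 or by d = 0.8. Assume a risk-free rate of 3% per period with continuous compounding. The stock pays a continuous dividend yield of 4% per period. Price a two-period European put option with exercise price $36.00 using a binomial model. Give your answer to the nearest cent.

$1.76

Per-period risk-free factor R = e^0.03 = 1.0305; dividend-adjusted growth = e^(0.03−0.04) = 0.9900.
Risk-neutral probability p = (0.9900 − 0.8)/(1.4 − 0.8) = 0.1900/0.6000 = 0.3167
Terminal stock prices: S_uu = 98, S_ud = 56, S_dd = 32
Terminal payoffs (K − S): max(-62, 0) = 0, max(-20, 0) = 0, max(4, 0) = 4
Node u (S = 70): V_u = e^(−0.03)·[0.3167·0.0000 + 0.6833·0.0000] = 0.0000
Node d (S = 40): V_d = e^(−0.03)·[0.3167·0.0000 + 0.6833·4.0000] = 2.6522
Node 0 (S = 50): V_0 = e^(−0.03)·[0.3167·0.0000 + 0.6833·2.6522] = 1.7586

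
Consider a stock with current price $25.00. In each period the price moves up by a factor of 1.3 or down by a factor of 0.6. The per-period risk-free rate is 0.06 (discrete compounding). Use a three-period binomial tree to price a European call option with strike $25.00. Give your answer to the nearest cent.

$7.26

Risk-neutral probability p = (1 + 0.06 − 0.6)/(1.3 − 0.6) = 0.4600/0.7000 = 0.6571
Terminal stock prices: S_uuu = 54.93, S_uud = 25.35, S_udd = 11.7, S_ddd = 5.4
Terminal payoffs (S − K): max(29.93, 0) = 29.93, max(0.35, 0) = 0.35, max(-13.3, 0) = 0, max(-19.6, 0) = 0
Node uu (S = 42.25): V_uu = 1/1.06·[0.6571·29.9250 + 0.3429·0.3500] = 18.6651
Node ud (S = 19.5): V_ud = 1/1.06·[0.6571·0.3500 + 0.3429·0.0000] = 0.2170
Node dd (S = 9): V_dd = 1/1.06·[0.6571·0.0000 + 0.3429·0.0000] = 0.0000
Node u (S = 32.5): V_u = 1/1.06·[0.6571·18.6651 + 0.3429·0.2170] = 11.6415
Node d (S = 15): V_d = 1/1.06·[0.6571·0.2170 + 0.3429·0.0000] = 0.1345
Node 0 (S = 25): V_0 = 1/1.06·[0.6571·11.6415 + 0.3429·0.1345] = 7.2606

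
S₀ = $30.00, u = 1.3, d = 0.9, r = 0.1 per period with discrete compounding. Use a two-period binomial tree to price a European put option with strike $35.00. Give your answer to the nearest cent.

$2.21

Risk-neutral probability p = (1 + 0.1 − 0.9)/(1.3 − 0.9) = 0.2000/0.4000 = 0.5000
Terminal stock prices: S_uu = 50.7, S_ud = 35.1, S_dd = 24.3
Terminal payoffs (K − S): max(-15.7, 0) = 0, max(-0.1, 0) = 0, max(10.7, 0) = 10.7
Node u (S = 39): V_u = 1/1.1·[0.5000·0.0000 + 0.5000·0.0000] = 0.0000
Node d (S = 27): V_d = 1/1.1·[0.5000·0.0000 + 0.5000·10.7000] = 4.8636
Node 0 (S = 30): V_0 = 1/1.1·[0.5000·0.0000 + 0.5000·4.8636] = 2.2107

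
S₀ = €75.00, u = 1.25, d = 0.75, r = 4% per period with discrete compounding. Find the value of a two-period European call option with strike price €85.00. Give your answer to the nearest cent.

Risk-neutral probability p = (1 + 0.04 − 0.75)/(1.25 − 0.75) = 0.2900/0.5000 = 0.5800
Terminal stock prices: S_uu = 117.2, S_ud = 70.31, S_dd = 42.19
Terminal payoffs (S − K): max(32.19, 0) = 32.19, max(-14.69, 0) = 0, max(-42.81, 0) = 0
Node u (S = 93.75): V_u = 1/1.04·[0.5800·32.1875 + 0.4200·0.0000] = 17.9507
Node d (S = 56.25): V_d = 1/1.04·[0.5800·0.0000 + 0.4200·0.0000] = 0.0000
Node 0 (S = 75): V_0 = 1/1.04·[0.5800·17.9507 + 0.4200·0.0000] = 10.0110

€10.01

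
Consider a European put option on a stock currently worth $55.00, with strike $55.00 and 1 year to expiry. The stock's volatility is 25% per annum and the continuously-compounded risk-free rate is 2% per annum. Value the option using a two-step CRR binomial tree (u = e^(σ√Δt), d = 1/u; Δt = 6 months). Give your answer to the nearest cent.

$4.27

CRR parameters: u = e^(σ√Δt) = e^(0.25·√0.5) = 1.1934, d = 1/u = 0.8380
Per-period rate: rΔt = 0.02·0.5 = 0.01, so R = e^0.01 = 1.0101
Risk-neutral probability p = (e^0.01 − 0.8380)/(1.1934 − 0.8380) = 0.1721/0.3554 = 0.4842
Terminal stock prices: S_uu = 78.33, S_ud = 55, S_dd = 38.62
Terminal payoffs (K − S): max(-23.33, 0) = 0, max(0, 0) = 0, max(16.38, 0) = 16.38
Node u (S = 65.64): V_u = e^(−0.01)·[0.4842·0.0000 + 0.5158·0.0000] = 0.0000
Node d (S = 46.09): V_d = e^(−0.01)·[0.4842·0.0000 + 0.5158·16.3796] = 8.3646
Node 0 (S = 55): V_0 = e^(−0.01)·[0.4842·0.0000 + 0.5158·8.3646] = 4.2715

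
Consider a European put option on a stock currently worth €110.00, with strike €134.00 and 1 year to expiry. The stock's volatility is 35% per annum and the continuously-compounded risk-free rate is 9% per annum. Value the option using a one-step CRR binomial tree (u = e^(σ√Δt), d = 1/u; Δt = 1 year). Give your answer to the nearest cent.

CRR parameters: u = e^(σ√Δt) = e^(0.35·√1) = 1.4191, d = 1/u = 0.7047
Per-period rate: rΔt = 0.09·1 = 0.09, so R = e^0.09 = 1.0942
Risk-neutral probability p = (e^0.09 − 0.7047)/(1.4191 − 0.7047) = 0.3895/0.7144 = 0.5452
Terminal stock prices: S_u = 156.1, S_d = 77.52
Terminal payoffs (K − S): max(-22.1, 0) = 0, max(56.48, 0) = 56.48
Node 0 (S = 110): V_0 = e^(−0.09)·[0.5452·0.0000 + 0.4548·56.4843] = 23.4776

€23.48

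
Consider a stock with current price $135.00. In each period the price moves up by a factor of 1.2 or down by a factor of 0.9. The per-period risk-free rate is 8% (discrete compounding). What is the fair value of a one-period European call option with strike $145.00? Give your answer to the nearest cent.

$9.44

Risk-neutral probability p = (1 + 0.08 − 0.9)/(1.2 − 0.9) = 0.1800/0.3000 = 0.6000
Terminal stock prices: S_u = 162, S_d = 121.5
Terminal payoffs (S − K): max(17, 0) = 17, max(-23.5, 0) = 0
Node 0 (S = 135): V_0 = 1/1.08·[0.6000·17.0000 + 0.4000·0.0000] = 9.4444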